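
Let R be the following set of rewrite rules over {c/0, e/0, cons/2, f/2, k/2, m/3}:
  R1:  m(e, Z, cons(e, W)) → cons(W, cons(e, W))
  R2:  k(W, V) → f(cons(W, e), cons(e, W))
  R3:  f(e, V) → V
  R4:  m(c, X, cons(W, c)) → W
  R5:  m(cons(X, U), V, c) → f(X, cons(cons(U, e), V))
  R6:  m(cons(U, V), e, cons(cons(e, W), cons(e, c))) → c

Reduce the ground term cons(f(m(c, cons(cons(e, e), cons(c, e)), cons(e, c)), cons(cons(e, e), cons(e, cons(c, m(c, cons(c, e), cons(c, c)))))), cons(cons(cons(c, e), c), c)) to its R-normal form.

1. cons(f(m(c, cons(cons(e, e), cons(c, e)), cons(e, c)), cons(cons(e, e), cons(e, cons(c, m(c, cons(c, e), cons(c, c)))))), cons(cons(cons(c, e), c), c))  →  cons(f(e, cons(cons(e, e), cons(e, cons(c, m(c, cons(c, e), cons(c, c)))))), cons(cons(cons(c, e), c), c))   [R4 at 1.1]
2. cons(f(e, cons(cons(e, e), cons(e, cons(c, m(c, cons(c, e), cons(c, c)))))), cons(cons(cons(c, e), c), c))  →  cons(cons(cons(e, e), cons(e, cons(c, m(c, cons(c, e), cons(c, c))))), cons(cons(cons(c, e), c), c))   [R3 at 1]
3. cons(cons(cons(e, e), cons(e, cons(c, m(c, cons(c, e), cons(c, c))))), cons(cons(cons(c, e), c), c))  →  cons(cons(cons(e, e), cons(e, cons(c, c))), cons(cons(cons(c, e), c), c))   [R4 at 1.2.2.2]

cons(cons(cons(e, e), cons(e, cons(c, c))), cons(cons(cons(c, e), c), c))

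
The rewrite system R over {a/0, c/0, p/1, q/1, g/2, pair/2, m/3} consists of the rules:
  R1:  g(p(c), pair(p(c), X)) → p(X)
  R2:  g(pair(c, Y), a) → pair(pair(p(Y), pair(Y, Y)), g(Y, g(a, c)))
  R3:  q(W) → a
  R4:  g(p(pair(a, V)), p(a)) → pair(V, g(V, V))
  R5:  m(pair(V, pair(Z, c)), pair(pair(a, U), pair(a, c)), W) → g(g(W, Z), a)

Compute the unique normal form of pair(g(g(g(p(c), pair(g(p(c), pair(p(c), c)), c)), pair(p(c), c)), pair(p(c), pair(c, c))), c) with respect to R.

pair(p(pair(c, c)), c)

1. pair(g(g(g(p(c), pair(g(p(c), pair(p(c), c)), c)), pair(p(c), c)), pair(p(c), pair(c, c))), c)  →  pair(g(g(g(p(c), pair(p(c), c)), pair(p(c), c)), pair(p(c), pair(c, c))), c)   [R1 at 1.1.1.2.1]
2. pair(g(g(g(p(c), pair(p(c), c)), pair(p(c), c)), pair(p(c), pair(c, c))), c)  →  pair(g(g(p(c), pair(p(c), c)), pair(p(c), pair(c, c))), c)   [R1 at 1.1.1]
3. pair(g(g(p(c), pair(p(c), c)), pair(p(c), pair(c, c))), c)  →  pair(g(p(c), pair(p(c), pair(c, c))), c)   [R1 at 1.1]
4. pair(g(p(c), pair(p(c), pair(c, c))), c)  →  pair(p(pair(c, c)), c)   [R1 at 1]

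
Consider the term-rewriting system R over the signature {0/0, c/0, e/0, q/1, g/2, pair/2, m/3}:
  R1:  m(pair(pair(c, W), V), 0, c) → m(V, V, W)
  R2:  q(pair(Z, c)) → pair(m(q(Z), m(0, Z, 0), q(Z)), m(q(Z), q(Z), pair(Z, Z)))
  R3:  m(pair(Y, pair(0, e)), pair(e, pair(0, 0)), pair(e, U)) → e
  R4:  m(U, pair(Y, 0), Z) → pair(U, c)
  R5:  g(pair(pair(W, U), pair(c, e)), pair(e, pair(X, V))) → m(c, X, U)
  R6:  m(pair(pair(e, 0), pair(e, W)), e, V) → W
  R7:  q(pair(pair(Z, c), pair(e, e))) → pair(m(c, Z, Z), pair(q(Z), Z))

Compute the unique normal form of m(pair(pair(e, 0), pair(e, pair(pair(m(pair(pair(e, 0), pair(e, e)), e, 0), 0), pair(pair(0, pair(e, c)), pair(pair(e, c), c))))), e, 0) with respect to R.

1. m(pair(pair(e, 0), pair(e, pair(pair(m(pair(pair(e, 0), pair(e, e)), e, 0), 0), pair(pair(0, pair(e, c)), pair(pair(e, c), c))))), e, 0)  →  pair(pair(m(pair(pair(e, 0), pair(e, e)), e, 0), 0), pair(pair(0, pair(e, c)), pair(pair(e, c), c)))   [R6 at ε]
2. pair(pair(m(pair(pair(e, 0), pair(e, e)), e, 0), 0), pair(pair(0, pair(e, c)), pair(pair(e, c), c)))  →  pair(pair(e, 0), pair(pair(0, pair(e, c)), pair(pair(e, c), c)))   [R6 at 1.1]

pair(pair(e, 0), pair(pair(0, pair(e, c)), pair(pair(e, c), c)))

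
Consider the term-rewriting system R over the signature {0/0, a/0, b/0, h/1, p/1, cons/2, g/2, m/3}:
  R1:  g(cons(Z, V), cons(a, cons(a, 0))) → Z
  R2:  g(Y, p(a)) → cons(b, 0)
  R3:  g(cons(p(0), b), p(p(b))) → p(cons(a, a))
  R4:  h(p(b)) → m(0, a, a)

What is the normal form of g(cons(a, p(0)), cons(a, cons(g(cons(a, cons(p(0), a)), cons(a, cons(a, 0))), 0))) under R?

a

1. g(cons(a, p(0)), cons(a, cons(g(cons(a, cons(p(0), a)), cons(a, cons(a, 0))), 0)))  →  g(cons(a, p(0)), cons(a, cons(a, 0)))   [R1 at 2.2.1]
2. g(cons(a, p(0)), cons(a, cons(a, 0)))  →  a   [R1 at ε]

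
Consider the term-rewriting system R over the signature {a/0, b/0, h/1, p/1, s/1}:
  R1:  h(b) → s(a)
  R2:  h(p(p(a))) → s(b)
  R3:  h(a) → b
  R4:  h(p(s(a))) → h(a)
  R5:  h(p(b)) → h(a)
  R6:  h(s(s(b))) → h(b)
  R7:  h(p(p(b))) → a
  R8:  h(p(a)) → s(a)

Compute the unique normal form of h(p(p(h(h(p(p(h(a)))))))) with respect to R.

a

1. h(p(p(h(h(p(p(h(a))))))))  →  h(p(p(h(h(p(p(b)))))))   [R3 at 1.1.1.1.1.1.1]
2. h(p(p(h(h(p(p(b)))))))  →  h(p(p(h(a))))   [R7 at 1.1.1.1]
3. h(p(p(h(a))))  →  h(p(p(b)))   [R3 at 1.1.1]
4. h(p(p(b)))  →  a   [R7 at ε]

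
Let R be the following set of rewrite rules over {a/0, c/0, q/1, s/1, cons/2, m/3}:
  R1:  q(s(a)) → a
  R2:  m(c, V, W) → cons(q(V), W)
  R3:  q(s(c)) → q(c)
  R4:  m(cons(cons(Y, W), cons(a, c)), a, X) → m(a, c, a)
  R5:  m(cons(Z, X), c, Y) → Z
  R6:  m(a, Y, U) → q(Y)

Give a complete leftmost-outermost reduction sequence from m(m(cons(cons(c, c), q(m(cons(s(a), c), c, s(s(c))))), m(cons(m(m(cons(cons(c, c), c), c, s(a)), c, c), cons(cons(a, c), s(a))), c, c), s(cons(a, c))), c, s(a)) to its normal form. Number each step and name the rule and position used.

c

1. m(m(cons(cons(c, c), q(m(cons(s(a), c), c, s(s(c))))), m(cons(m(m(cons(cons(c, c), c), c, s(a)), c, c), cons(cons(a, c), s(a))), c, c), s(cons(a, c))), c, s(a))  →  m(m(cons(cons(c, c), q(s(a))), m(cons(m(m(cons(cons(c, c), c), c, s(a)), c, c), cons(cons(a, c), s(a))), c, c), s(cons(a, c))), c, s(a))   [R5 at 1.1.2.1]
2. m(m(cons(cons(c, c), q(s(a))), m(cons(m(m(cons(cons(c, c), c), c, s(a)), c, c), cons(cons(a, c), s(a))), c, c), s(cons(a, c))), c, s(a))  →  m(m(cons(cons(c, c), a), m(cons(m(m(cons(cons(c, c), c), c, s(a)), c, c), cons(cons(a, c), s(a))), c, c), s(cons(a, c))), c, s(a))   [R1 at 1.1.2]
3. m(m(cons(cons(c, c), a), m(cons(m(m(cons(cons(c, c), c), c, s(a)), c, c), cons(cons(a, c), s(a))), c, c), s(cons(a, c))), c, s(a))  →  m(m(cons(cons(c, c), a), m(m(cons(cons(c, c), c), c, s(a)), c, c), s(cons(a, c))), c, s(a))   [R5 at 1.2]
4. m(m(cons(cons(c, c), a), m(m(cons(cons(c, c), c), c, s(a)), c, c), s(cons(a, c))), c, s(a))  →  m(m(cons(cons(c, c), a), m(cons(c, c), c, c), s(cons(a, c))), c, s(a))   [R5 at 1.2.1]
5. m(m(cons(cons(c, c), a), m(cons(c, c), c, c), s(cons(a, c))), c, s(a))  →  m(m(cons(cons(c, c), a), c, s(cons(a, c))), c, s(a))   [R5 at 1.2]
6. m(m(cons(cons(c, c), a), c, s(cons(a, c))), c, s(a))  →  m(cons(c, c), c, s(a))   [R5 at 1]
7. m(cons(c, c), c, s(a))  →  c   [R5 at ε]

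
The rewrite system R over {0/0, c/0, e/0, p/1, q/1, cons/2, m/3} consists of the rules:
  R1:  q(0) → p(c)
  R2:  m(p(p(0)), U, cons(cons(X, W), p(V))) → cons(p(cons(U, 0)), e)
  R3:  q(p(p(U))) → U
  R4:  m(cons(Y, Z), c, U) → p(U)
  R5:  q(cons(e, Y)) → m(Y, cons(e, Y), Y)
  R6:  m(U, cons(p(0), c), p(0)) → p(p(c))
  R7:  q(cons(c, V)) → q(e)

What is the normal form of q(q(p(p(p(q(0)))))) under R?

1. q(q(p(p(p(q(0))))))  →  q(p(q(0)))   [R3 at 1]
2. q(p(q(0)))  →  q(p(p(c)))   [R1 at 1.1]
3. q(p(p(c)))  →  c   [R3 at ε]

c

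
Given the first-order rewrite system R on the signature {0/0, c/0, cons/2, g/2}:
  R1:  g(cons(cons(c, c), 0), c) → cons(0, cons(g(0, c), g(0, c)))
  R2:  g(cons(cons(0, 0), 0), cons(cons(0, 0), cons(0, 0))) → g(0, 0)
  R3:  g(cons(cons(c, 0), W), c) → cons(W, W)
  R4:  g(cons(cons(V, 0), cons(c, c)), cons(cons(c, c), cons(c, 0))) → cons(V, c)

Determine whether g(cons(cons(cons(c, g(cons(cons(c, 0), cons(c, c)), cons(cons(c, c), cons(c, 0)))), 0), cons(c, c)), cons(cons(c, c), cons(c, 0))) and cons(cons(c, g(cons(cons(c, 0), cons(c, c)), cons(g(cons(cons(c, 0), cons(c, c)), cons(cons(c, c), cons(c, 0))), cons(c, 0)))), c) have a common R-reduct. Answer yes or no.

yes — NF(t₁) = cons(cons(c, cons(c, c)), c), NF(t₂) = cons(cons(c, cons(c, c)), c)

Reduce t₁ = g(cons(cons(cons(c, g(cons(cons(c, 0), cons(c, c)), cons(cons(c, c), cons(c, 0)))), 0), cons(c, c)), cons(cons(c, c), cons(c, 0))):
1. g(cons(cons(cons(c, g(cons(cons(c, 0), cons(c, c)), cons(cons(c, c), cons(c, 0)))), 0), cons(c, c)), cons(cons(c, c), cons(c, 0)))  →  cons(cons(c, g(cons(cons(c, 0), cons(c, c)), cons(cons(c, c), cons(c, 0)))), c)   [R4 at ε]
2. cons(cons(c, g(cons(cons(c, 0), cons(c, c)), cons(cons(c, c), cons(c, 0)))), c)  →  cons(cons(c, cons(c, c)), c)   [R4 at 1.2]

Reduce t₂ = cons(cons(c, g(cons(cons(c, 0), cons(c, c)), cons(g(cons(cons(c, 0), cons(c, c)), cons(cons(c, c), cons(c, 0))), cons(c, 0)))), c):
1. cons(cons(c, g(cons(cons(c, 0), cons(c, c)), cons(g(cons(cons(c, 0), cons(c, c)), cons(cons(c, c), cons(c, 0))), cons(c, 0)))), c)  →  cons(cons(c, g(cons(cons(c, 0), cons(c, c)), cons(cons(c, c), cons(c, 0)))), c)   [R4 at 1.2.2.1]
2. cons(cons(c, g(cons(cons(c, 0), cons(c, c)), cons(cons(c, c), cons(c, 0)))), c)  →  cons(cons(c, cons(c, c)), c)   [R4 at 1.2]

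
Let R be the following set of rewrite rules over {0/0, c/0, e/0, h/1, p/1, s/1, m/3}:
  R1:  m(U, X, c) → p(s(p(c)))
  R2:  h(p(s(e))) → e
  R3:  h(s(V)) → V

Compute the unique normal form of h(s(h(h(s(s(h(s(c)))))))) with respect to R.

c

1. h(s(h(h(s(s(h(s(c))))))))  →  h(h(s(s(h(s(c))))))   [R3 at ε]
2. h(h(s(s(h(s(c))))))  →  h(s(h(s(c))))   [R3 at 1]
3. h(s(h(s(c))))  →  h(s(c))   [R3 at ε]
4. h(s(c))  →  c   [R3 at ε]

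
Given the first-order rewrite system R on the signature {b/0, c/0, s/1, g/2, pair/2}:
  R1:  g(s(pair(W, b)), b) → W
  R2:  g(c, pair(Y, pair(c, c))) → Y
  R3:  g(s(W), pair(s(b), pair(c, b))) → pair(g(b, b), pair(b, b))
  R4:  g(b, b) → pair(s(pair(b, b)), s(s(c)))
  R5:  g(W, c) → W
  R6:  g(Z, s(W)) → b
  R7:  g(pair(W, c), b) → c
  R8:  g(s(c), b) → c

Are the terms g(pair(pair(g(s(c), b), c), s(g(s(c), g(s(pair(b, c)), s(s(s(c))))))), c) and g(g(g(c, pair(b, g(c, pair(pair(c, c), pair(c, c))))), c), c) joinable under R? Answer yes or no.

no — NF(t₁) = pair(pair(c, c), s(c)), NF(t₂) = b

Reduce t₁ = g(pair(pair(g(s(c), b), c), s(g(s(c), g(s(pair(b, c)), s(s(s(c))))))), c):
1. g(pair(pair(g(s(c), b), c), s(g(s(c), g(s(pair(b, c)), s(s(s(c))))))), c)  →  pair(pair(g(s(c), b), c), s(g(s(c), g(s(pair(b, c)), s(s(s(c)))))))   [R5 at ε]
2. pair(pair(g(s(c), b), c), s(g(s(c), g(s(pair(b, c)), s(s(s(c)))))))  →  pair(pair(c, c), s(g(s(c), g(s(pair(b, c)), s(s(s(c)))))))   [R8 at 1.1]
3. pair(pair(c, c), s(g(s(c), g(s(pair(b, c)), s(s(s(c)))))))  →  pair(pair(c, c), s(g(s(c), b)))   [R6 at 2.1.2]
4. pair(pair(c, c), s(g(s(c), b)))  →  pair(pair(c, c), s(c))   [R8 at 2.1]

Reduce t₂ = g(g(g(c, pair(b, g(c, pair(pair(c, c), pair(c, c))))), c), c):
1. g(g(g(c, pair(b, g(c, pair(pair(c, c), pair(c, c))))), c), c)  →  g(g(c, pair(b, g(c, pair(pair(c, c), pair(c, c))))), c)   [R5 at ε]
2. g(g(c, pair(b, g(c, pair(pair(c, c), pair(c, c))))), c)  →  g(c, pair(b, g(c, pair(pair(c, c), pair(c, c)))))   [R5 at ε]
3. g(c, pair(b, g(c, pair(pair(c, c), pair(c, c)))))  →  g(c, pair(b, pair(c, c)))   [R2 at 2.2]
4. g(c, pair(b, pair(c, c)))  →  b   [R2 at ε]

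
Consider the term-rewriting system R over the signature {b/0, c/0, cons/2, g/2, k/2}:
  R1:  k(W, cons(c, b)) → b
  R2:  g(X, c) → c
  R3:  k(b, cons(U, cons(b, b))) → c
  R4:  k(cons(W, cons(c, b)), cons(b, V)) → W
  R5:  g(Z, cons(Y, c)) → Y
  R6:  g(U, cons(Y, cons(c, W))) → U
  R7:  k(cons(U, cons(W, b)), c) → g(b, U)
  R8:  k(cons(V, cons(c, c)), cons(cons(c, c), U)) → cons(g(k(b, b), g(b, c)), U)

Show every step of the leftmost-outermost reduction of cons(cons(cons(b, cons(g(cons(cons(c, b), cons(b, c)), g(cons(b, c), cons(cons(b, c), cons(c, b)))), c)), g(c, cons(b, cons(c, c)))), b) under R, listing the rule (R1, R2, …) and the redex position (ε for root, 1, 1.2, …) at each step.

1. cons(cons(cons(b, cons(g(cons(cons(c, b), cons(b, c)), g(cons(b, c), cons(cons(b, c), cons(c, b)))), c)), g(c, cons(b, cons(c, c)))), b)  →  cons(cons(cons(b, cons(g(cons(cons(c, b), cons(b, c)), cons(b, c)), c)), g(c, cons(b, cons(c, c)))), b)   [R6 at 1.1.2.1.2]
2. cons(cons(cons(b, cons(g(cons(cons(c, b), cons(b, c)), cons(b, c)), c)), g(c, cons(b, cons(c, c)))), b)  →  cons(cons(cons(b, cons(b, c)), g(c, cons(b, cons(c, c)))), b)   [R5 at 1.1.2.1]
3. cons(cons(cons(b, cons(b, c)), g(c, cons(b, cons(c, c)))), b)  →  cons(cons(cons(b, cons(b, c)), c), b)   [R6 at 1.2]

cons(cons(cons(b, cons(b, c)), c), b)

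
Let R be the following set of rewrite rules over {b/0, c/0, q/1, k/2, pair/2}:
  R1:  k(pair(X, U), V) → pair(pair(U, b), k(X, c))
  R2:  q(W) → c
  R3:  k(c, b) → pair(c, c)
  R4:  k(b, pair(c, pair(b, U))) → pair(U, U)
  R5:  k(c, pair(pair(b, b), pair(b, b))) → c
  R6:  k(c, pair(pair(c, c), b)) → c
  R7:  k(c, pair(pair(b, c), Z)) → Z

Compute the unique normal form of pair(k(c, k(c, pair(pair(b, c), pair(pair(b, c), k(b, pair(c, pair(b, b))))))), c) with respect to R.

pair(pair(b, b), c)

1. pair(k(c, k(c, pair(pair(b, c), pair(pair(b, c), k(b, pair(c, pair(b, b))))))), c)  →  pair(k(c, pair(pair(b, c), k(b, pair(c, pair(b, b))))), c)   [R7 at 1.2]
2. pair(k(c, pair(pair(b, c), k(b, pair(c, pair(b, b))))), c)  →  pair(k(b, pair(c, pair(b, b))), c)   [R7 at 1]
3. pair(k(b, pair(c, pair(b, b))), c)  →  pair(pair(b, b), c)   [R4 at 1]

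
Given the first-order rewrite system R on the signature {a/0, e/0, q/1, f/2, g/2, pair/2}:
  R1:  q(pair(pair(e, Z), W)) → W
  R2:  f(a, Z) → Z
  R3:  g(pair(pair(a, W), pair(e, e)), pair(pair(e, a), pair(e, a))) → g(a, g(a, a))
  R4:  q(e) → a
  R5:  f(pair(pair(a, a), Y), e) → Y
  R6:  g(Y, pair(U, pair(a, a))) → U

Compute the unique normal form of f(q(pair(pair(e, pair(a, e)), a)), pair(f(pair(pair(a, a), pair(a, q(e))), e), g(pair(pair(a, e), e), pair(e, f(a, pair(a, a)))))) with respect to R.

pair(pair(a, a), e)

1. f(q(pair(pair(e, pair(a, e)), a)), pair(f(pair(pair(a, a), pair(a, q(e))), e), g(pair(pair(a, e), e), pair(e, f(a, pair(a, a))))))  →  f(a, pair(f(pair(pair(a, a), pair(a, q(e))), e), g(pair(pair(a, e), e), pair(e, f(a, pair(a, a))))))   [R1 at 1]
2. f(a, pair(f(pair(pair(a, a), pair(a, q(e))), e), g(pair(pair(a, e), e), pair(e, f(a, pair(a, a))))))  →  pair(f(pair(pair(a, a), pair(a, q(e))), e), g(pair(pair(a, e), e), pair(e, f(a, pair(a, a)))))   [R2 at ε]
3. pair(f(pair(pair(a, a), pair(a, q(e))), e), g(pair(pair(a, e), e), pair(e, f(a, pair(a, a)))))  →  pair(pair(a, q(e)), g(pair(pair(a, e), e), pair(e, f(a, pair(a, a)))))   [R5 at 1]
4. pair(pair(a, q(e)), g(pair(pair(a, e), e), pair(e, f(a, pair(a, a)))))  →  pair(pair(a, a), g(pair(pair(a, e), e), pair(e, f(a, pair(a, a)))))   [R4 at 1.2]
5. pair(pair(a, a), g(pair(pair(a, e), e), pair(e, f(a, pair(a, a)))))  →  pair(pair(a, a), g(pair(pair(a, e), e), pair(e, pair(a, a))))   [R2 at 2.2.2]
6. pair(pair(a, a), g(pair(pair(a, e), e), pair(e, pair(a, a))))  →  pair(pair(a, a), e)   [R6 at 2]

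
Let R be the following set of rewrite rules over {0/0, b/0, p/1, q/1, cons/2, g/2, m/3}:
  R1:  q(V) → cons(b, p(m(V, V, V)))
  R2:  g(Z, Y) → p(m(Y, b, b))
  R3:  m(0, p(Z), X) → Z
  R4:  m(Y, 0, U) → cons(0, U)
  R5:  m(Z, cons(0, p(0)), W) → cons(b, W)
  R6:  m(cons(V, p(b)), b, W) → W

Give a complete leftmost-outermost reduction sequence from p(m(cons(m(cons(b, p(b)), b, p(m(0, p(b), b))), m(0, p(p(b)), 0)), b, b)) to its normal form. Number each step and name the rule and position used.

1. p(m(cons(m(cons(b, p(b)), b, p(m(0, p(b), b))), m(0, p(p(b)), 0)), b, b))  →  p(m(cons(p(m(0, p(b), b)), m(0, p(p(b)), 0)), b, b))   [R6 at 1.1.1]
2. p(m(cons(p(m(0, p(b), b)), m(0, p(p(b)), 0)), b, b))  →  p(m(cons(p(b), m(0, p(p(b)), 0)), b, b))   [R3 at 1.1.1.1]
3. p(m(cons(p(b), m(0, p(p(b)), 0)), b, b))  →  p(m(cons(p(b), p(b)), b, b))   [R3 at 1.1.2]
4. p(m(cons(p(b), p(b)), b, b))  →  p(b)   [R6 at 1]

p(b)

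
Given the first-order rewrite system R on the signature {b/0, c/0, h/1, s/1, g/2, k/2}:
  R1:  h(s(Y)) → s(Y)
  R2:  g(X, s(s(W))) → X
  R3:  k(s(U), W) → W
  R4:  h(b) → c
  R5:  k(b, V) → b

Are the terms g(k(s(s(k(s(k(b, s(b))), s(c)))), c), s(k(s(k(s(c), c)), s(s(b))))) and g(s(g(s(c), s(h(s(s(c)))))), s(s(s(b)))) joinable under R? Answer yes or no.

no — NF(t₁) = c, NF(t₂) = s(s(c))

Reduce t₁ = g(k(s(s(k(s(k(b, s(b))), s(c)))), c), s(k(s(k(s(c), c)), s(s(b))))):
1. g(k(s(s(k(s(k(b, s(b))), s(c)))), c), s(k(s(k(s(c), c)), s(s(b)))))  →  g(c, s(k(s(k(s(c), c)), s(s(b)))))   [R3 at 1]
2. g(c, s(k(s(k(s(c), c)), s(s(b)))))  →  g(c, s(s(s(b))))   [R3 at 2.1]
3. g(c, s(s(s(b))))  →  c   [R2 at ε]

Reduce t₂ = g(s(g(s(c), s(h(s(s(c)))))), s(s(s(b)))):
1. g(s(g(s(c), s(h(s(s(c)))))), s(s(s(b))))  →  s(g(s(c), s(h(s(s(c))))))   [R2 at ε]
2. s(g(s(c), s(h(s(s(c))))))  →  s(g(s(c), s(s(s(c)))))   [R1 at 1.2.1]
3. s(g(s(c), s(s(s(c)))))  →  s(s(c))   [R2 at 1]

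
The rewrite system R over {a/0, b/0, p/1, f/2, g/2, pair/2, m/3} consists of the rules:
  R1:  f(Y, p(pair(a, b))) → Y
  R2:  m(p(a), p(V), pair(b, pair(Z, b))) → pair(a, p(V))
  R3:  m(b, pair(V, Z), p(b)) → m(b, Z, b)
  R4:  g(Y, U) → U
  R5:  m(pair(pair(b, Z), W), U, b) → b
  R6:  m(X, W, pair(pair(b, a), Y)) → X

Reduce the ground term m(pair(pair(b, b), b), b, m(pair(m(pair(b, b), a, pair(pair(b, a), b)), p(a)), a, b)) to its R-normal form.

1. m(pair(pair(b, b), b), b, m(pair(m(pair(b, b), a, pair(pair(b, a), b)), p(a)), a, b))  →  m(pair(pair(b, b), b), b, m(pair(pair(b, b), p(a)), a, b))   [R6 at 3.1.1]
2. m(pair(pair(b, b), b), b, m(pair(pair(b, b), p(a)), a, b))  →  m(pair(pair(b, b), b), b, b)   [R5 at 3]
3. m(pair(pair(b, b), b), b, b)  →  b   [R5 at ε]

b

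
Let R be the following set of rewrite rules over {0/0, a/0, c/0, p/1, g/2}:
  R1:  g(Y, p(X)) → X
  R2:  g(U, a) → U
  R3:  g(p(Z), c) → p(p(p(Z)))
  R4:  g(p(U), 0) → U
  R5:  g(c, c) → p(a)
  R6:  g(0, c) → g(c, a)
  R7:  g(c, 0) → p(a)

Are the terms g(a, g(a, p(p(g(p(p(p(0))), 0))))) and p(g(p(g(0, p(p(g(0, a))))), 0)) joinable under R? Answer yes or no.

Reduce t₁ = g(a, g(a, p(p(g(p(p(p(0))), 0))))):
1. g(a, g(a, p(p(g(p(p(p(0))), 0)))))  →  g(a, p(g(p(p(p(0))), 0)))   [R1 at 2]
2. g(a, p(g(p(p(p(0))), 0)))  →  g(p(p(p(0))), 0)   [R1 at ε]
3. g(p(p(p(0))), 0)  →  p(p(0))   [R4 at ε]

Reduce t₂ = p(g(p(g(0, p(p(g(0, a))))), 0)):
1. p(g(p(g(0, p(p(g(0, a))))), 0))  →  p(g(0, p(p(g(0, a)))))   [R4 at 1]
2. p(g(0, p(p(g(0, a)))))  →  p(p(g(0, a)))   [R1 at 1]
3. p(p(g(0, a)))  →  p(p(0))   [R2 at 1.1]

yes — NF(t₁) = p(p(0)), NF(t₂) = p(p(0))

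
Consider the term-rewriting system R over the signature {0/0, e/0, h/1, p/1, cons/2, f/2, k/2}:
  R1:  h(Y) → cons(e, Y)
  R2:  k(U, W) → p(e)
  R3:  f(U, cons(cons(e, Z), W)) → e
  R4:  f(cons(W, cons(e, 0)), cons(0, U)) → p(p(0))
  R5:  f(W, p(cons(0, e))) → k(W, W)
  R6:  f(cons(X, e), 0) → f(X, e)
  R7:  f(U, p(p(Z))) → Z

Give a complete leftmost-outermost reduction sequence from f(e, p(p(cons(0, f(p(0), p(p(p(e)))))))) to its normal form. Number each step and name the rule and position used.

cons(0, p(e))

1. f(e, p(p(cons(0, f(p(0), p(p(p(e))))))))  →  cons(0, f(p(0), p(p(p(e)))))   [R7 at ε]
2. cons(0, f(p(0), p(p(p(e)))))  →  cons(0, p(e))   [R7 at 2]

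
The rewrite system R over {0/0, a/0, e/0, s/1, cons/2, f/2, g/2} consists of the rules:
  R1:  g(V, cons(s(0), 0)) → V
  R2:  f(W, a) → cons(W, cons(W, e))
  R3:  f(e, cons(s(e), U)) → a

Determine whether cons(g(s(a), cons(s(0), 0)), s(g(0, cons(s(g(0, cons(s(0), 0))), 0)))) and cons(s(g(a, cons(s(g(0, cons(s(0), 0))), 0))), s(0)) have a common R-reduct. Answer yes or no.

Reduce t₁ = cons(g(s(a), cons(s(0), 0)), s(g(0, cons(s(g(0, cons(s(0), 0))), 0)))):
1. cons(g(s(a), cons(s(0), 0)), s(g(0, cons(s(g(0, cons(s(0), 0))), 0))))  →  cons(s(a), s(g(0, cons(s(g(0, cons(s(0), 0))), 0))))   [R1 at 1]
2. cons(s(a), s(g(0, cons(s(g(0, cons(s(0), 0))), 0))))  →  cons(s(a), s(g(0, cons(s(0), 0))))   [R1 at 2.1.2.1.1]
3. cons(s(a), s(g(0, cons(s(0), 0))))  →  cons(s(a), s(0))   [R1 at 2.1]

Reduce t₂ = cons(s(g(a, cons(s(g(0, cons(s(0), 0))), 0))), s(0)):
1. cons(s(g(a, cons(s(g(0, cons(s(0), 0))), 0))), s(0))  →  cons(s(g(a, cons(s(0), 0))), s(0))   [R1 at 1.1.2.1.1]
2. cons(s(g(a, cons(s(0), 0))), s(0))  →  cons(s(a), s(0))   [R1 at 1.1]

yes — NF(t₁) = cons(s(a), s(0)), NF(t₂) = cons(s(a), s(0))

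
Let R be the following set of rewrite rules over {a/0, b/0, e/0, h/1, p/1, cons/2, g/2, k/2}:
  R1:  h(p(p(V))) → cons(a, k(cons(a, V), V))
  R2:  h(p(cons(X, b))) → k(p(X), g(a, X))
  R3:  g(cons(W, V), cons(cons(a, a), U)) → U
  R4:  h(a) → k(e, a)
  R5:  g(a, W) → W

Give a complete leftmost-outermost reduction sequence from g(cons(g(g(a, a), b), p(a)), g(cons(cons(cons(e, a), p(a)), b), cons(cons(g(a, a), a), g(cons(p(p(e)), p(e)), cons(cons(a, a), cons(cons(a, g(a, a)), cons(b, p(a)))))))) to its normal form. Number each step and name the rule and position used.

1. g(cons(g(g(a, a), b), p(a)), g(cons(cons(cons(e, a), p(a)), b), cons(cons(g(a, a), a), g(cons(p(p(e)), p(e)), cons(cons(a, a), cons(cons(a, g(a, a)), cons(b, p(a))))))))  →  g(cons(g(a, b), p(a)), g(cons(cons(cons(e, a), p(a)), b), cons(cons(g(a, a), a), g(cons(p(p(e)), p(e)), cons(cons(a, a), cons(cons(a, g(a, a)), cons(b, p(a))))))))   [R5 at 1.1.1]
2. g(cons(g(a, b), p(a)), g(cons(cons(cons(e, a), p(a)), b), cons(cons(g(a, a), a), g(cons(p(p(e)), p(e)), cons(cons(a, a), cons(cons(a, g(a, a)), cons(b, p(a))))))))  →  g(cons(b, p(a)), g(cons(cons(cons(e, a), p(a)), b), cons(cons(g(a, a), a), g(cons(p(p(e)), p(e)), cons(cons(a, a), cons(cons(a, g(a, a)), cons(b, p(a))))))))   [R5 at 1.1]
3. g(cons(b, p(a)), g(cons(cons(cons(e, a), p(a)), b), cons(cons(g(a, a), a), g(cons(p(p(e)), p(e)), cons(cons(a, a), cons(cons(a, g(a, a)), cons(b, p(a))))))))  →  g(cons(b, p(a)), g(cons(cons(cons(e, a), p(a)), b), cons(cons(a, a), g(cons(p(p(e)), p(e)), cons(cons(a, a), cons(cons(a, g(a, a)), cons(b, p(a))))))))   [R5 at 2.2.1.1]
4. g(cons(b, p(a)), g(cons(cons(cons(e, a), p(a)), b), cons(cons(a, a), g(cons(p(p(e)), p(e)), cons(cons(a, a), cons(cons(a, g(a, a)), cons(b, p(a))))))))  →  g(cons(b, p(a)), g(cons(p(p(e)), p(e)), cons(cons(a, a), cons(cons(a, g(a, a)), cons(b, p(a))))))   [R3 at 2]
5. g(cons(b, p(a)), g(cons(p(p(e)), p(e)), cons(cons(a, a), cons(cons(a, g(a, a)), cons(b, p(a))))))  →  g(cons(b, p(a)), cons(cons(a, g(a, a)), cons(b, p(a))))   [R3 at 2]
6. g(cons(b, p(a)), cons(cons(a, g(a, a)), cons(b, p(a))))  →  g(cons(b, p(a)), cons(cons(a, a), cons(b, p(a))))   [R5 at 2.1.2]
7. g(cons(b, p(a)), cons(cons(a, a), cons(b, p(a))))  →  cons(b, p(a))   [R3 at ε]

cons(b, p(a))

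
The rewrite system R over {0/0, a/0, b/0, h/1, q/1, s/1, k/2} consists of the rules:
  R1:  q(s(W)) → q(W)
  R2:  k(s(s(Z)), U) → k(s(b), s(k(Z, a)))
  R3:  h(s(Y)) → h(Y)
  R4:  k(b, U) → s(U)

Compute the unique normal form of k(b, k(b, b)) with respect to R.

s(s(b))

1. k(b, k(b, b))  →  s(k(b, b))   [R4 at ε]
2. s(k(b, b))  →  s(s(b))   [R4 at 1]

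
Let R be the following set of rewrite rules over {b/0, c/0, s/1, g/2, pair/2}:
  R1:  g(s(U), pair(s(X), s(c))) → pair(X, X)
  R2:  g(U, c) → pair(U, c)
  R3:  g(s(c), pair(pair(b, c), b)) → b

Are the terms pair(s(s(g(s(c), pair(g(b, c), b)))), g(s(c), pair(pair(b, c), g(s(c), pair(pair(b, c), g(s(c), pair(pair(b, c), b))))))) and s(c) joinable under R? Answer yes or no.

Reduce t₁ = pair(s(s(g(s(c), pair(g(b, c), b)))), g(s(c), pair(pair(b, c), g(s(c), pair(pair(b, c), g(s(c), pair(pair(b, c), b))))))):
1. pair(s(s(g(s(c), pair(g(b, c), b)))), g(s(c), pair(pair(b, c), g(s(c), pair(pair(b, c), g(s(c), pair(pair(b, c), b)))))))  →  pair(s(s(g(s(c), pair(pair(b, c), b)))), g(s(c), pair(pair(b, c), g(s(c), pair(pair(b, c), g(s(c), pair(pair(b, c), b)))))))   [R2 at 1.1.1.2.1]
2. pair(s(s(g(s(c), pair(pair(b, c), b)))), g(s(c), pair(pair(b, c), g(s(c), pair(pair(b, c), g(s(c), pair(pair(b, c), b)))))))  →  pair(s(s(b)), g(s(c), pair(pair(b, c), g(s(c), pair(pair(b, c), g(s(c), pair(pair(b, c), b)))))))   [R3 at 1.1.1]
3. pair(s(s(b)), g(s(c), pair(pair(b, c), g(s(c), pair(pair(b, c), g(s(c), pair(pair(b, c), b)))))))  →  pair(s(s(b)), g(s(c), pair(pair(b, c), g(s(c), pair(pair(b, c), b)))))   [R3 at 2.2.2.2.2]
4. pair(s(s(b)), g(s(c), pair(pair(b, c), g(s(c), pair(pair(b, c), b)))))  →  pair(s(s(b)), g(s(c), pair(pair(b, c), b)))   [R3 at 2.2.2]
5. pair(s(s(b)), g(s(c), pair(pair(b, c), b)))  →  pair(s(s(b)), b)   [R3 at 2]

Reduce t₂ = s(c):

no — NF(t₁) = pair(s(s(b)), b), NF(t₂) = s(c)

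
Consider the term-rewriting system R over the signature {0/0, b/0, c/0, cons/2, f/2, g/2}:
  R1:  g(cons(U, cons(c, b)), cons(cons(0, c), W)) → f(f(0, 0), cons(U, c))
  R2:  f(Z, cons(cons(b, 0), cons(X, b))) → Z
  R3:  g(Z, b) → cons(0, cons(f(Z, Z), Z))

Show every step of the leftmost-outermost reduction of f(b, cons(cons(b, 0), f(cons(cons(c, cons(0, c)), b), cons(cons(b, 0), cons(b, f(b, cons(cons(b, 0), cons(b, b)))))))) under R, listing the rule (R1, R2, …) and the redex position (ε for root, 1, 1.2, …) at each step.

1. f(b, cons(cons(b, 0), f(cons(cons(c, cons(0, c)), b), cons(cons(b, 0), cons(b, f(b, cons(cons(b, 0), cons(b, b))))))))  →  f(b, cons(cons(b, 0), f(cons(cons(c, cons(0, c)), b), cons(cons(b, 0), cons(b, b)))))   [R2 at 2.2.2.2.2]
2. f(b, cons(cons(b, 0), f(cons(cons(c, cons(0, c)), b), cons(cons(b, 0), cons(b, b)))))  →  f(b, cons(cons(b, 0), cons(cons(c, cons(0, c)), b)))   [R2 at 2.2]
3. f(b, cons(cons(b, 0), cons(cons(c, cons(0, c)), b)))  →  b   [R2 at ε]

b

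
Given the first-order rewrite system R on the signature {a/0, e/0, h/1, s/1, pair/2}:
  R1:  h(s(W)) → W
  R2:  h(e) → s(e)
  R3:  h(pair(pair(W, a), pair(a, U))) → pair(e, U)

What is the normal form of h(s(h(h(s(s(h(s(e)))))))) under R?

e

1. h(s(h(h(s(s(h(s(e))))))))  →  h(h(s(s(h(s(e))))))   [R1 at ε]
2. h(h(s(s(h(s(e))))))  →  h(s(h(s(e))))   [R1 at 1]
3. h(s(h(s(e))))  →  h(s(e))   [R1 at ε]
4. h(s(e))  →  e   [R1 at ε]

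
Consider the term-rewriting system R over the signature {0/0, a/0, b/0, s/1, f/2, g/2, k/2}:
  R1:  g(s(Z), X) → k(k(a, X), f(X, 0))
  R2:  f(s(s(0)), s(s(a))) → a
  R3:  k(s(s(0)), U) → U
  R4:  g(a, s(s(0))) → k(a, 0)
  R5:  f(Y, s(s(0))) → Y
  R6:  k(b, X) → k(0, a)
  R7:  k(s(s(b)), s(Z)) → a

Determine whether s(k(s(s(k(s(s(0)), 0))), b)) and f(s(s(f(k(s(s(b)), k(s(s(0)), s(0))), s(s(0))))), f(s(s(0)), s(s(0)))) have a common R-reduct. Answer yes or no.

Reduce t₁ = s(k(s(s(k(s(s(0)), 0))), b)):
1. s(k(s(s(k(s(s(0)), 0))), b))  →  s(k(s(s(0)), b))   [R3 at 1.1.1.1]
2. s(k(s(s(0)), b))  →  s(b)   [R3 at 1]

Reduce t₂ = f(s(s(f(k(s(s(b)), k(s(s(0)), s(0))), s(s(0))))), f(s(s(0)), s(s(0)))):
1. f(s(s(f(k(s(s(b)), k(s(s(0)), s(0))), s(s(0))))), f(s(s(0)), s(s(0))))  →  f(s(s(k(s(s(b)), k(s(s(0)), s(0))))), f(s(s(0)), s(s(0))))   [R5 at 1.1.1]
2. f(s(s(k(s(s(b)), k(s(s(0)), s(0))))), f(s(s(0)), s(s(0))))  →  f(s(s(k(s(s(b)), s(0)))), f(s(s(0)), s(s(0))))   [R3 at 1.1.1.2]
3. f(s(s(k(s(s(b)), s(0)))), f(s(s(0)), s(s(0))))  →  f(s(s(a)), f(s(s(0)), s(s(0))))   [R7 at 1.1.1]
4. f(s(s(a)), f(s(s(0)), s(s(0))))  →  f(s(s(a)), s(s(0)))   [R5 at 2]
5. f(s(s(a)), s(s(0)))  →  s(s(a))   [R5 at ε]

no — NF(t₁) = s(b), NF(t₂) = s(s(a))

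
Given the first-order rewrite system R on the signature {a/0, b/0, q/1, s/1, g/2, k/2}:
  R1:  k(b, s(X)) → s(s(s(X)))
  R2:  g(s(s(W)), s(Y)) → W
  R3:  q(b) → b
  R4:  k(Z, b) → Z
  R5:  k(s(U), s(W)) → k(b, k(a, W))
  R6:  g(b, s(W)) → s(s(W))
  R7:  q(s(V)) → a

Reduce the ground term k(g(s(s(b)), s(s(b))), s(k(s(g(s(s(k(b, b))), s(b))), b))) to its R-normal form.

1. k(g(s(s(b)), s(s(b))), s(k(s(g(s(s(k(b, b))), s(b))), b)))  →  k(b, s(k(s(g(s(s(k(b, b))), s(b))), b)))   [R2 at 1]
2. k(b, s(k(s(g(s(s(k(b, b))), s(b))), b)))  →  s(s(s(k(s(g(s(s(k(b, b))), s(b))), b))))   [R1 at ε]
3. s(s(s(k(s(g(s(s(k(b, b))), s(b))), b))))  →  s(s(s(s(g(s(s(k(b, b))), s(b))))))   [R4 at 1.1.1]
4. s(s(s(s(g(s(s(k(b, b))), s(b))))))  →  s(s(s(s(k(b, b)))))   [R2 at 1.1.1.1]
5. s(s(s(s(k(b, b)))))  →  s(s(s(s(b))))   [R4 at 1.1.1.1]

s(s(s(s(b))))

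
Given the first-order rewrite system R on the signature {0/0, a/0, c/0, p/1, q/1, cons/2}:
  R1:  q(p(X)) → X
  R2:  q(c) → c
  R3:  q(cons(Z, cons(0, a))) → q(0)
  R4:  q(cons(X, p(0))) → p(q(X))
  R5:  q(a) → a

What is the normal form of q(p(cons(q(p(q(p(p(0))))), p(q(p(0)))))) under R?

cons(p(0), p(0))

1. q(p(cons(q(p(q(p(p(0))))), p(q(p(0))))))  →  cons(q(p(q(p(p(0))))), p(q(p(0))))   [R1 at ε]
2. cons(q(p(q(p(p(0))))), p(q(p(0))))  →  cons(q(p(p(0))), p(q(p(0))))   [R1 at 1]
3. cons(q(p(p(0))), p(q(p(0))))  →  cons(p(0), p(q(p(0))))   [R1 at 1]
4. cons(p(0), p(q(p(0))))  →  cons(p(0), p(0))   [R1 at 2.1]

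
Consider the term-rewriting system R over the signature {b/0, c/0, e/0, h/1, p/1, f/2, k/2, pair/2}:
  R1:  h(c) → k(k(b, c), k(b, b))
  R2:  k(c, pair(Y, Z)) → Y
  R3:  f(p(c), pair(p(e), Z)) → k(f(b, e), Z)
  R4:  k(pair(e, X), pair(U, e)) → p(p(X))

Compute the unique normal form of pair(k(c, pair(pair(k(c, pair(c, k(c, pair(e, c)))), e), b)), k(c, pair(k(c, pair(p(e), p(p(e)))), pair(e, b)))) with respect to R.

pair(pair(c, e), p(e))

1. pair(k(c, pair(pair(k(c, pair(c, k(c, pair(e, c)))), e), b)), k(c, pair(k(c, pair(p(e), p(p(e)))), pair(e, b))))  →  pair(pair(k(c, pair(c, k(c, pair(e, c)))), e), k(c, pair(k(c, pair(p(e), p(p(e)))), pair(e, b))))   [R2 at 1]
2. pair(pair(k(c, pair(c, k(c, pair(e, c)))), e), k(c, pair(k(c, pair(p(e), p(p(e)))), pair(e, b))))  →  pair(pair(c, e), k(c, pair(k(c, pair(p(e), p(p(e)))), pair(e, b))))   [R2 at 1.1]
3. pair(pair(c, e), k(c, pair(k(c, pair(p(e), p(p(e)))), pair(e, b))))  →  pair(pair(c, e), k(c, pair(p(e), p(p(e)))))   [R2 at 2]
4. pair(pair(c, e), k(c, pair(p(e), p(p(e)))))  →  pair(pair(c, e), p(e))   [R2 at 2]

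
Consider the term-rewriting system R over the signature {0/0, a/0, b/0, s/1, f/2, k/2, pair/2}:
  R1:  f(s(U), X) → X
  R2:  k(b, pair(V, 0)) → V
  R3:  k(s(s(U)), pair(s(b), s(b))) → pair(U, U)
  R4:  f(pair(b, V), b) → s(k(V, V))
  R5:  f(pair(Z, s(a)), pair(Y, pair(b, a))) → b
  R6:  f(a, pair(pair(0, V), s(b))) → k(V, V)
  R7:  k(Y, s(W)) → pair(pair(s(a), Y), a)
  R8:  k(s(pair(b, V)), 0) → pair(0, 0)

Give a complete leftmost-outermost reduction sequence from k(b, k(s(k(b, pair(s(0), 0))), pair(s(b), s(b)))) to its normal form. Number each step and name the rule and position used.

1. k(b, k(s(k(b, pair(s(0), 0))), pair(s(b), s(b))))  →  k(b, k(s(s(0)), pair(s(b), s(b))))   [R2 at 2.1.1]
2. k(b, k(s(s(0)), pair(s(b), s(b))))  →  k(b, pair(0, 0))   [R3 at 2]
3. k(b, pair(0, 0))  →  0   [R2 at ε]

0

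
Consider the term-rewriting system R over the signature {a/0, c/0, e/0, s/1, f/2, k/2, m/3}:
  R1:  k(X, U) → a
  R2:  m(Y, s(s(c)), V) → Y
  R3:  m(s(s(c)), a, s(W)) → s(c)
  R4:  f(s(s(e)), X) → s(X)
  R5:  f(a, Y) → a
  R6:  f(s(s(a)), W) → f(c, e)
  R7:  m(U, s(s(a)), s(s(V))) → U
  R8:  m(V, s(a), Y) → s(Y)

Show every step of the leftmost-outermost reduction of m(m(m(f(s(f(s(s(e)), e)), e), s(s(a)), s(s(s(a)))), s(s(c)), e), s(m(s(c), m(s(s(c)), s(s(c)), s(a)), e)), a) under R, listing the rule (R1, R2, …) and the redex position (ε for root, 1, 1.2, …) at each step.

1. m(m(m(f(s(f(s(s(e)), e)), e), s(s(a)), s(s(s(a)))), s(s(c)), e), s(m(s(c), m(s(s(c)), s(s(c)), s(a)), e)), a)  →  m(m(f(s(f(s(s(e)), e)), e), s(s(a)), s(s(s(a)))), s(m(s(c), m(s(s(c)), s(s(c)), s(a)), e)), a)   [R2 at 1]
2. m(m(f(s(f(s(s(e)), e)), e), s(s(a)), s(s(s(a)))), s(m(s(c), m(s(s(c)), s(s(c)), s(a)), e)), a)  →  m(f(s(f(s(s(e)), e)), e), s(m(s(c), m(s(s(c)), s(s(c)), s(a)), e)), a)   [R7 at 1]
3. m(f(s(f(s(s(e)), e)), e), s(m(s(c), m(s(s(c)), s(s(c)), s(a)), e)), a)  →  m(f(s(s(e)), e), s(m(s(c), m(s(s(c)), s(s(c)), s(a)), e)), a)   [R4 at 1.1.1]
4. m(f(s(s(e)), e), s(m(s(c), m(s(s(c)), s(s(c)), s(a)), e)), a)  →  m(s(e), s(m(s(c), m(s(s(c)), s(s(c)), s(a)), e)), a)   [R4 at 1]
5. m(s(e), s(m(s(c), m(s(s(c)), s(s(c)), s(a)), e)), a)  →  m(s(e), s(m(s(c), s(s(c)), e)), a)   [R2 at 2.1.2]
6. m(s(e), s(m(s(c), s(s(c)), e)), a)  →  m(s(e), s(s(c)), a)   [R2 at 2.1]
7. m(s(e), s(s(c)), a)  →  s(e)   [R2 at ε]

s(e)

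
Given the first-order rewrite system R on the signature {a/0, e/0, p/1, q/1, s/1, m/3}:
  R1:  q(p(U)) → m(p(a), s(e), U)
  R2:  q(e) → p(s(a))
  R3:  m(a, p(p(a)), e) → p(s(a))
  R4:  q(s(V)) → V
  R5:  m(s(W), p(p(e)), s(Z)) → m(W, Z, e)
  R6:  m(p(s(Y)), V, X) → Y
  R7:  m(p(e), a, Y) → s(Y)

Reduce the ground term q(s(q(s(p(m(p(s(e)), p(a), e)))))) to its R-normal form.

1. q(s(q(s(p(m(p(s(e)), p(a), e))))))  →  q(s(p(m(p(s(e)), p(a), e))))   [R4 at ε]
2. q(s(p(m(p(s(e)), p(a), e))))  →  p(m(p(s(e)), p(a), e))   [R4 at ε]
3. p(m(p(s(e)), p(a), e))  →  p(e)   [R6 at 1]

p(e)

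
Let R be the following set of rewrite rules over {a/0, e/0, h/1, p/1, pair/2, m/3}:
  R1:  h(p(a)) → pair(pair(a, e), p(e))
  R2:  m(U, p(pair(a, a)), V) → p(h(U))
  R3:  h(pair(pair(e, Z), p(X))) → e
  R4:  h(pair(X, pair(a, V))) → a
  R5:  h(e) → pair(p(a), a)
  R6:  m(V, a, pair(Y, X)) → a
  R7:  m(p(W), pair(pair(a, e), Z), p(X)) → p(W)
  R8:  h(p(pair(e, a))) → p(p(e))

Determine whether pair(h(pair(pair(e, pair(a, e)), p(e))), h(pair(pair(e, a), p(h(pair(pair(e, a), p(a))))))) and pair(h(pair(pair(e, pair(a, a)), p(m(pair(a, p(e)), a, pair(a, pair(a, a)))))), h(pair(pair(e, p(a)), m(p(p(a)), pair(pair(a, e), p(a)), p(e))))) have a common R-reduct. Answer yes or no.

Reduce t₁ = pair(h(pair(pair(e, pair(a, e)), p(e))), h(pair(pair(e, a), p(h(pair(pair(e, a), p(a))))))):
1. pair(h(pair(pair(e, pair(a, e)), p(e))), h(pair(pair(e, a), p(h(pair(pair(e, a), p(a)))))))  →  pair(e, h(pair(pair(e, a), p(h(pair(pair(e, a), p(a)))))))   [R3 at 1]
2. pair(e, h(pair(pair(e, a), p(h(pair(pair(e, a), p(a)))))))  →  pair(e, e)   [R3 at 2]

Reduce t₂ = pair(h(pair(pair(e, pair(a, a)), p(m(pair(a, p(e)), a, pair(a, pair(a, a)))))), h(pair(pair(e, p(a)), m(p(p(a)), pair(pair(a, e), p(a)), p(e))))):
1. pair(h(pair(pair(e, pair(a, a)), p(m(pair(a, p(e)), a, pair(a, pair(a, a)))))), h(pair(pair(e, p(a)), m(p(p(a)), pair(pair(a, e), p(a)), p(e)))))  →  pair(e, h(pair(pair(e, p(a)), m(p(p(a)), pair(pair(a, e), p(a)), p(e)))))   [R3 at 1]
2. pair(e, h(pair(pair(e, p(a)), m(p(p(a)), pair(pair(a, e), p(a)), p(e)))))  →  pair(e, h(pair(pair(e, p(a)), p(p(a)))))   [R7 at 2.1.2]
3. pair(e, h(pair(pair(e, p(a)), p(p(a)))))  →  pair(e, e)   [R3 at 2]

yes — NF(t₁) = pair(e, e), NF(t₂) = pair(e, e)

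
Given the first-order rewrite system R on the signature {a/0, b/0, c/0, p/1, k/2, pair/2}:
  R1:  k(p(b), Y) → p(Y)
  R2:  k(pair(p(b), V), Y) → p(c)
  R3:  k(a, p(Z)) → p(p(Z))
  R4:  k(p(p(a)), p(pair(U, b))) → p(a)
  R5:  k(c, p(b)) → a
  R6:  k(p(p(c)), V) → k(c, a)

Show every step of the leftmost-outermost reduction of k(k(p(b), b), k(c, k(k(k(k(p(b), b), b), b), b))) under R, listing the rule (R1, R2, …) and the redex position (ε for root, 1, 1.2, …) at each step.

1. k(k(p(b), b), k(c, k(k(k(k(p(b), b), b), b), b)))  →  k(p(b), k(c, k(k(k(k(p(b), b), b), b), b)))   [R1 at 1]
2. k(p(b), k(c, k(k(k(k(p(b), b), b), b), b)))  →  p(k(c, k(k(k(k(p(b), b), b), b), b)))   [R1 at ε]
3. p(k(c, k(k(k(k(p(b), b), b), b), b)))  →  p(k(c, k(k(k(p(b), b), b), b)))   [R1 at 1.2.1.1.1]
4. p(k(c, k(k(k(p(b), b), b), b)))  →  p(k(c, k(k(p(b), b), b)))   [R1 at 1.2.1.1]
5. p(k(c, k(k(p(b), b), b)))  →  p(k(c, k(p(b), b)))   [R1 at 1.2.1]
6. p(k(c, k(p(b), b)))  →  p(k(c, p(b)))   [R1 at 1.2]
7. p(k(c, p(b)))  →  p(a)   [R5 at 1]

p(a)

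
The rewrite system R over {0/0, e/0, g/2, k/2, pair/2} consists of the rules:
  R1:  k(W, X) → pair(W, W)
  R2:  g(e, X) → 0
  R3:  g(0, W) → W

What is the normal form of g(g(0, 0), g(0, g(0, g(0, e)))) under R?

e

1. g(g(0, 0), g(0, g(0, g(0, e))))  →  g(0, g(0, g(0, g(0, e))))   [R3 at 1]
2. g(0, g(0, g(0, g(0, e))))  →  g(0, g(0, g(0, e)))   [R3 at ε]
3. g(0, g(0, g(0, e)))  →  g(0, g(0, e))   [R3 at ε]
4. g(0, g(0, e))  →  g(0, e)   [R3 at ε]
5. g(0, e)  →  e   [R3 at ε]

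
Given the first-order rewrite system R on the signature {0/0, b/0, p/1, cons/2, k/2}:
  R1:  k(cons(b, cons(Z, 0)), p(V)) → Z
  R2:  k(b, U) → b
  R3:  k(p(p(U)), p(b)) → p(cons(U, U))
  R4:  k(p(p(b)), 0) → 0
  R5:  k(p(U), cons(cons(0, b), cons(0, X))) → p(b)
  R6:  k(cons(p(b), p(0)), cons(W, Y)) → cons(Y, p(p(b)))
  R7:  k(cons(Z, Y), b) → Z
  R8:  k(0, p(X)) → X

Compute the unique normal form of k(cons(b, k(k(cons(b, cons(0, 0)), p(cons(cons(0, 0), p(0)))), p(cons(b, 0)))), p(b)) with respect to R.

1. k(cons(b, k(k(cons(b, cons(0, 0)), p(cons(cons(0, 0), p(0)))), p(cons(b, 0)))), p(b))  →  k(cons(b, k(0, p(cons(b, 0)))), p(b))   [R1 at 1.2.1]
2. k(cons(b, k(0, p(cons(b, 0)))), p(b))  →  k(cons(b, cons(b, 0)), p(b))   [R8 at 1.2]
3. k(cons(b, cons(b, 0)), p(b))  →  b   [R1 at ε]

b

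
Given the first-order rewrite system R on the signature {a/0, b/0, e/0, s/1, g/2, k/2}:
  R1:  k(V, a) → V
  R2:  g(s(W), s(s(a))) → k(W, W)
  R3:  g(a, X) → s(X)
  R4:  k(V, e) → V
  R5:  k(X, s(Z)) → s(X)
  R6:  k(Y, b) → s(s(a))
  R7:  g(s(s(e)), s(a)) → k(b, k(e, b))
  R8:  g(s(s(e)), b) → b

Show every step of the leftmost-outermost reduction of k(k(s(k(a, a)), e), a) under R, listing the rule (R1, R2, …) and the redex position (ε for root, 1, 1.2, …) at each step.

1. k(k(s(k(a, a)), e), a)  →  k(s(k(a, a)), e)   [R1 at ε]
2. k(s(k(a, a)), e)  →  s(k(a, a))   [R4 at ε]
3. s(k(a, a))  →  s(a)   [R1 at 1]

s(a)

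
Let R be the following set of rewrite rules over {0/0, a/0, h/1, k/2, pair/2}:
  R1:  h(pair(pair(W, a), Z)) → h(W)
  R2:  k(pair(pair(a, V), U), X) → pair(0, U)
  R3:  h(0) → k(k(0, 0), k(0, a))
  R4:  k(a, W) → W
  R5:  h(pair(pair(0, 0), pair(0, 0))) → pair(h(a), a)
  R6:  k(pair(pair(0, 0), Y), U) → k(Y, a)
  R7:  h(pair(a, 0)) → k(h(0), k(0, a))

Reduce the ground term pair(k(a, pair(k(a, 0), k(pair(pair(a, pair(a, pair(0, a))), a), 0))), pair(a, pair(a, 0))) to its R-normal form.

1. pair(k(a, pair(k(a, 0), k(pair(pair(a, pair(a, pair(0, a))), a), 0))), pair(a, pair(a, 0)))  →  pair(pair(k(a, 0), k(pair(pair(a, pair(a, pair(0, a))), a), 0)), pair(a, pair(a, 0)))   [R4 at 1]
2. pair(pair(k(a, 0), k(pair(pair(a, pair(a, pair(0, a))), a), 0)), pair(a, pair(a, 0)))  →  pair(pair(0, k(pair(pair(a, pair(a, pair(0, a))), a), 0)), pair(a, pair(a, 0)))   [R4 at 1.1]
3. pair(pair(0, k(pair(pair(a, pair(a, pair(0, a))), a), 0)), pair(a, pair(a, 0)))  →  pair(pair(0, pair(0, a)), pair(a, pair(a, 0)))   [R2 at 1.2]

pair(pair(0, pair(0, a)), pair(a, pair(a, 0)))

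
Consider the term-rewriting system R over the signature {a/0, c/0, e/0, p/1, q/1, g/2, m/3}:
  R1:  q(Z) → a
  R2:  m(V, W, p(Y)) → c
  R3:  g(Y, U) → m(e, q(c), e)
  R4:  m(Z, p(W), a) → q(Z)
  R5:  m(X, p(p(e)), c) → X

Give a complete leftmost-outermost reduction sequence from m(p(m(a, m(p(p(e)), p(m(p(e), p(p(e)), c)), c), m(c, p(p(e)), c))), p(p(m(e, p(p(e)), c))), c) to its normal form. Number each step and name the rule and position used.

p(a)

1. m(p(m(a, m(p(p(e)), p(m(p(e), p(p(e)), c)), c), m(c, p(p(e)), c))), p(p(m(e, p(p(e)), c))), c)  →  m(p(m(a, m(p(p(e)), p(p(e)), c), m(c, p(p(e)), c))), p(p(m(e, p(p(e)), c))), c)   [R5 at 1.1.2.2.1]
2. m(p(m(a, m(p(p(e)), p(p(e)), c), m(c, p(p(e)), c))), p(p(m(e, p(p(e)), c))), c)  →  m(p(m(a, p(p(e)), m(c, p(p(e)), c))), p(p(m(e, p(p(e)), c))), c)   [R5 at 1.1.2]
3. m(p(m(a, p(p(e)), m(c, p(p(e)), c))), p(p(m(e, p(p(e)), c))), c)  →  m(p(m(a, p(p(e)), c)), p(p(m(e, p(p(e)), c))), c)   [R5 at 1.1.3]
4. m(p(m(a, p(p(e)), c)), p(p(m(e, p(p(e)), c))), c)  →  m(p(a), p(p(m(e, p(p(e)), c))), c)   [R5 at 1.1]
5. m(p(a), p(p(m(e, p(p(e)), c))), c)  →  m(p(a), p(p(e)), c)   [R5 at 2.1.1]
6. m(p(a), p(p(e)), c)  →  p(a)   [R5 at ε]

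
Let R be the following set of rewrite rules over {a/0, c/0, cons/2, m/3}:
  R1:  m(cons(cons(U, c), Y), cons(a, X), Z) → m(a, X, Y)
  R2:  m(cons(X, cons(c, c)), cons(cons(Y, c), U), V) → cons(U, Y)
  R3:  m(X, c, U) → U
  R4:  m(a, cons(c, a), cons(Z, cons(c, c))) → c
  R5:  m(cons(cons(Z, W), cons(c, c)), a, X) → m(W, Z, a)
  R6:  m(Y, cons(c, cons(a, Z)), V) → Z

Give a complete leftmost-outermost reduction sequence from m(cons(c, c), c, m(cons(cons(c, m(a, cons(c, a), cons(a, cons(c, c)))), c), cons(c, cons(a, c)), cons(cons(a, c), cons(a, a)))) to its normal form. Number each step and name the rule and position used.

c

1. m(cons(c, c), c, m(cons(cons(c, m(a, cons(c, a), cons(a, cons(c, c)))), c), cons(c, cons(a, c)), cons(cons(a, c), cons(a, a))))  →  m(cons(cons(c, m(a, cons(c, a), cons(a, cons(c, c)))), c), cons(c, cons(a, c)), cons(cons(a, c), cons(a, a)))   [R3 at ε]
2. m(cons(cons(c, m(a, cons(c, a), cons(a, cons(c, c)))), c), cons(c, cons(a, c)), cons(cons(a, c), cons(a, a)))  →  c   [R6 at ε]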